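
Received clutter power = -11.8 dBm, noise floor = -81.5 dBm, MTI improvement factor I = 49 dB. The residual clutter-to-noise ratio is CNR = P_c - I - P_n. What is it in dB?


CNR = -11.8 - 49 - (-81.5) = 20.7 dB

20.7 dB


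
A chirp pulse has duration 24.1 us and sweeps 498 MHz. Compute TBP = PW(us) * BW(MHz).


TBP = 24.1 * 498 = 12001.8

12001.8


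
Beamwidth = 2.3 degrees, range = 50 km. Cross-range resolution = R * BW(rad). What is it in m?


BW_rad = 0.040142573
CR = 50000 * 0.040142573 = 2007.1 m

2007.1 m


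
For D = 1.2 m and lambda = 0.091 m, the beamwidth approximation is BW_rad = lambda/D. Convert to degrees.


BW_rad = 0.091 / 1.2 = 0.075833
BW_deg = 4.34 degrees

4.34 degrees


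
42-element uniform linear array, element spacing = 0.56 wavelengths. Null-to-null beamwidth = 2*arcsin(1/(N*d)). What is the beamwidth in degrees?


1/(N*d) = 1/(42*0.56) = 0.042517
BW = 2*arcsin(0.042517) = 4.9 degrees

4.9 degrees


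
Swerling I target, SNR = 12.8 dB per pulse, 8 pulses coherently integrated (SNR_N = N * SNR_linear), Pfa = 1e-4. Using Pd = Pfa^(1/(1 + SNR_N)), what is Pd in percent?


SNR_lin = 10^(12.8/10) = 19.05461
SNR_N = 8 * 19.05461 = 152.43688
1/(1 + SNR_N) = 1/153.43688 = 0.0065173
Pd = (1e-4)^0.0065173 = 0.94174
Pd = 94.2%

94.2%


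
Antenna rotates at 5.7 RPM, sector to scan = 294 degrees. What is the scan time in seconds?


t = 294 / (5.7 * 360) * 60 = 8.6 s

8.6 s


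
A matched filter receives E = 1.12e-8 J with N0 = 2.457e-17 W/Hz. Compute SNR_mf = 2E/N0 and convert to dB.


SNR_lin = 2 * 1.12e-8 / 2.457e-17 = 9.117e8
SNR_dB = 10*log10(9.117e8) = 89.6 dB

89.6 dB


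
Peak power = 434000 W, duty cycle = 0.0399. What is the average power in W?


P_avg = 434000 * 0.0399 = 17316.6 W

17316.6 W


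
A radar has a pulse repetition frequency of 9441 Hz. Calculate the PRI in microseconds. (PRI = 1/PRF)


PRI = 1/9441 = 0.000105921 s = 105.9 us

105.9 us


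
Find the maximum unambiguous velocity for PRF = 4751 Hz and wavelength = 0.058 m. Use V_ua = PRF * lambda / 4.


V_ua = 4751 * 0.058 / 4 = 68.9 m/s

68.9 m/s


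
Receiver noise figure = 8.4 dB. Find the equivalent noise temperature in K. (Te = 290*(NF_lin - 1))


NF_lin = 10^(8.4/10) = 6.91831
Te = 290 * (6.91831 - 1) = 1716.3 K

1716.3 K


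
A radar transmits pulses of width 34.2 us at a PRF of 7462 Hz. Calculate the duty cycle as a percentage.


DC = 34.2e-6 * 7462 * 100 = 25.52%

25.52%


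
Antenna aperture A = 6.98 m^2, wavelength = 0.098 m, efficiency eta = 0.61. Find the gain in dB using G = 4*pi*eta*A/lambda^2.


G_linear = 4*pi*0.61*6.98/0.098^2 = 5571.13
G_dB = 10*log10(5571.13) = 37.5 dB

37.5 dB


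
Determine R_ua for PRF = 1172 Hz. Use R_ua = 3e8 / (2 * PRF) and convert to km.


R_ua = 3e8 / (2 * 1172) = 127986.3 m = 128.0 km

128.0 km


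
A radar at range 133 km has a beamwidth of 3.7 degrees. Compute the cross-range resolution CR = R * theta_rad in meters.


BW_rad = 0.064577182
CR = 133000 * 0.064577182 = 8588.8 m

8588.8 m


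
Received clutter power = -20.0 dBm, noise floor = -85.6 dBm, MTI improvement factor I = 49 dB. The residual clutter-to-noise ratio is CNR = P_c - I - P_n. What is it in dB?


CNR = -20.0 - 49 - (-85.6) = 16.6 dB

16.6 dB


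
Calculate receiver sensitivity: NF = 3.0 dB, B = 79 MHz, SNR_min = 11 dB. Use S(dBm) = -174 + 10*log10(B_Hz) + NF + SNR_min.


10*log10(79000000.0) = 78.98
S = -174 + 78.98 + 3.0 + 11 = -81.0 dBm

-81.0 dBm


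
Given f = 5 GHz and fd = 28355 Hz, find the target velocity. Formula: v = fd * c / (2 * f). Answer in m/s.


v = 28355 * 3e8 / (2 * 5000000000.0) = 850.7 m/s

850.7 m/s


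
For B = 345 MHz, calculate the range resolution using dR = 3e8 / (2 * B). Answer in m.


dR = 3e8 / (2 * 345000000.0) = 0.43 m

0.43 m


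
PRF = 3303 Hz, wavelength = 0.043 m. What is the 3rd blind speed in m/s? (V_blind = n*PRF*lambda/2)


V_blind = 3 * 3303 * 0.043 / 2 = 213.0 m/s

213.0 m/s


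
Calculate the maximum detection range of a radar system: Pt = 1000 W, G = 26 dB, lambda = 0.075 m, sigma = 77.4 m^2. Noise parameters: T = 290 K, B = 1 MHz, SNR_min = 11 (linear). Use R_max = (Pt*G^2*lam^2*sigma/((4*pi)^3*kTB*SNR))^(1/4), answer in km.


G_lin = 10^(26/10) = 398.107171
R^4 = 1000 * 398.107171^2 * 0.075^2 * 77.4 / ((4*pi)^3 * 1.38e-23 * 290 * 1000000.0 * 11)
R^4 = 7.89885e17 m^4
R_max = (7.89885e17)^(1/4) = 29812.0 m = 29.8 km

29.8 km


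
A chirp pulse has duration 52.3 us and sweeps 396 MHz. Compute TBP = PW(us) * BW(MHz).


TBP = 52.3 * 396 = 20710.8

20710.8


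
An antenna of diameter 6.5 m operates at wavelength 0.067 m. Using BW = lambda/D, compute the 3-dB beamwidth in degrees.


BW_rad = 0.067 / 6.5 = 0.010308
BW_deg = 0.59 degrees

0.59 degrees


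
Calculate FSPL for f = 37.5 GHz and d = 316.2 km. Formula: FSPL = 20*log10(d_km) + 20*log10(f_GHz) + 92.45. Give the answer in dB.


20*log10(316.2) = 50.0
20*log10(37.5) = 31.48
FSPL = 173.9 dB

173.9 dB


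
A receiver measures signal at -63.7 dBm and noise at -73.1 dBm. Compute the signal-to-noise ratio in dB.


SNR = -63.7 - (-73.1) = 9.4 dB

9.4 dB


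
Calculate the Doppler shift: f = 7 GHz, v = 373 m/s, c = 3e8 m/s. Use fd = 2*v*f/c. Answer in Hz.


fd = 2 * 373 * 7000000000.0 / 3e8 = 17406.7 Hz

17406.7 Hz


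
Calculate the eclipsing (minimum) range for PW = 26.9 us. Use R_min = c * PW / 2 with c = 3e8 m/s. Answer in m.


R_min = 3e8 * 26.9e-6 / 2 = 4035.0 m

4035.0 m


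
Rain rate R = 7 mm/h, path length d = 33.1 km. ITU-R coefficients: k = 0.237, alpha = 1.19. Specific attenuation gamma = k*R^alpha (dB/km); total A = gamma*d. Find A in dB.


gamma = 0.237 * 7^1.19 = 2.401126 dB/km
A = 2.401126 * 33.1 = 79.48 dB

79.48 dB


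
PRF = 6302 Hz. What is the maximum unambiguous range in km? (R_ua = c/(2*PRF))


R_ua = 3e8 / (2 * 6302) = 23802.0 m = 23.8 km

23.8 km


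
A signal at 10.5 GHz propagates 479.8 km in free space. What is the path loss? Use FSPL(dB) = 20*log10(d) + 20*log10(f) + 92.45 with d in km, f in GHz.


20*log10(479.8) = 53.62
20*log10(10.5) = 20.42
FSPL = 166.5 dB

166.5 dB


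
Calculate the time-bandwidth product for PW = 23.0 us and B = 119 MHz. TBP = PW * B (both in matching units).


TBP = 23.0 * 119 = 2737.0

2737.0


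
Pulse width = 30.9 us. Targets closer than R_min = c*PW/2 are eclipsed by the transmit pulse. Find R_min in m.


R_min = 3e8 * 30.9e-6 / 2 = 4635.0 m

4635.0 m


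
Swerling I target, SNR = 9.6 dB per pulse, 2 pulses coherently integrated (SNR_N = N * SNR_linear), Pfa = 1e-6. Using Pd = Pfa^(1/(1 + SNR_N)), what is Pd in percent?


SNR_lin = 10^(9.6/10) = 9.12011
SNR_N = 2 * 9.12011 = 18.24022
1/(1 + SNR_N) = 1/19.24022 = 0.0519745
Pd = (1e-6)^0.0519745 = 0.4877
Pd = 48.8%

48.8%


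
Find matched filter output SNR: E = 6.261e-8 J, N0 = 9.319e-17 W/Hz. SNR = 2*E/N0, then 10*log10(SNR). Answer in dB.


SNR_lin = 2 * 6.261e-8 / 9.319e-17 = 1.344e9
SNR_dB = 10*log10(1.344e9) = 91.3 dB

91.3 dB


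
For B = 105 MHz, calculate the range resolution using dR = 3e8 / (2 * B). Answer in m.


dR = 3e8 / (2 * 105000000.0) = 1.43 m

1.43 m


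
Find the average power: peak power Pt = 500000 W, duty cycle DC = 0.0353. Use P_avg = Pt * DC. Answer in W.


P_avg = 500000 * 0.0353 = 17650.0 W

17650.0 W


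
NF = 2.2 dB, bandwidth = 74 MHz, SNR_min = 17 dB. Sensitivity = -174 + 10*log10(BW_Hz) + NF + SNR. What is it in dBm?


10*log10(74000000.0) = 78.69
S = -174 + 78.69 + 2.2 + 17 = -76.1 dBm

-76.1 dBm


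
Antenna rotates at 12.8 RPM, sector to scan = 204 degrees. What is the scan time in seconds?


t = 204 / (12.8 * 360) * 60 = 2.66 s

2.66 s


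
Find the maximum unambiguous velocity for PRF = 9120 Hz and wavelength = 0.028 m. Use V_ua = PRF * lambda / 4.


V_ua = 9120 * 0.028 / 4 = 63.8 m/s

63.8 m/s


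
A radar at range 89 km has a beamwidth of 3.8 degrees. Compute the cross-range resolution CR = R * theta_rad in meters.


BW_rad = 0.066322512
CR = 89000 * 0.066322512 = 5902.7 m

5902.7 m


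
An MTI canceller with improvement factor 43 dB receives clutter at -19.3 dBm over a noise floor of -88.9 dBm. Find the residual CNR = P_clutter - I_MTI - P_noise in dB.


CNR = -19.3 - 43 - (-88.9) = 26.6 dB

26.6 dB


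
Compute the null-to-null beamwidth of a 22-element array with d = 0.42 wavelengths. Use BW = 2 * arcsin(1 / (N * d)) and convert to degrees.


1/(N*d) = 1/(22*0.42) = 0.108225
BW = 2*arcsin(0.108225) = 12.4 degrees

12.4 degrees


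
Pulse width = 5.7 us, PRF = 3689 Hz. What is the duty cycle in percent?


DC = 5.7e-6 * 3689 * 100 = 2.1%

2.1%


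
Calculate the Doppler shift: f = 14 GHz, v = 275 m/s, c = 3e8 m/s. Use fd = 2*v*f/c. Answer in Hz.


fd = 2 * 275 * 14000000000.0 / 3e8 = 25666.7 Hz

25666.7 Hz


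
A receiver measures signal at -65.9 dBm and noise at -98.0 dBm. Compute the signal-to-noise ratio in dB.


SNR = -65.9 - (-98.0) = 32.1 dB

32.1 dB


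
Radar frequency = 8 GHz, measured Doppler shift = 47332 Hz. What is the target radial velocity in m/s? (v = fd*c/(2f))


v = 47332 * 3e8 / (2 * 8000000000.0) = 887.5 m/s

887.5 m/s


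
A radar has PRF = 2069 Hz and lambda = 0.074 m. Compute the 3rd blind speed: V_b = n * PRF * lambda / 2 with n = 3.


V_blind = 3 * 2069 * 0.074 / 2 = 229.7 m/s

229.7 m/s


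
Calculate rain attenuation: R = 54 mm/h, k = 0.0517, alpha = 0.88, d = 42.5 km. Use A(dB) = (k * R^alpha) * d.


gamma = 0.0517 * 54^0.88 = 1.729805 dB/km
A = 1.729805 * 42.5 = 73.52 dB

73.52 dB


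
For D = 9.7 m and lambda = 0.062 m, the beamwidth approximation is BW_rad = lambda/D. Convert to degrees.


BW_rad = 0.062 / 9.7 = 0.006392
BW_deg = 0.37 degrees

0.37 degrees


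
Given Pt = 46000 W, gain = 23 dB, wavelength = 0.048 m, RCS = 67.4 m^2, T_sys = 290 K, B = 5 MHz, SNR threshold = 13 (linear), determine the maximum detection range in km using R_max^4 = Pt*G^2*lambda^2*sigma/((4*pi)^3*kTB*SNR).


G_lin = 10^(23/10) = 199.526231
R^4 = 46000 * 199.526231^2 * 0.048^2 * 67.4 / ((4*pi)^3 * 1.38e-23 * 290 * 5000000.0 * 13)
R^4 = 5.50909e17 m^4
R_max = (5.50909e17)^(1/4) = 27243.9 m = 27.2 km

27.2 km


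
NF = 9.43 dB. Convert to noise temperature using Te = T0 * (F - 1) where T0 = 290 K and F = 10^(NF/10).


NF_lin = 10^(9.43/10) = 8.770008
Te = 290 * (8.770008 - 1) = 2253.3 K

2253.3 K


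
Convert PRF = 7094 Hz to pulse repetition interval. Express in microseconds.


PRI = 1/7094 = 0.0001409642 s = 141.0 us

141.0 us


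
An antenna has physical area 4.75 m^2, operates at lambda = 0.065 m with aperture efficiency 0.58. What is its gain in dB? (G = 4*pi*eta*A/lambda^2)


G_linear = 4*pi*0.58*4.75/0.065^2 = 8194.17
G_dB = 10*log10(8194.17) = 39.1 dB

39.1 dB


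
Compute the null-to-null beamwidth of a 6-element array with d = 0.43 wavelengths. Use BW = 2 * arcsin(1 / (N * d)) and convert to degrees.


1/(N*d) = 1/(6*0.43) = 0.387597
BW = 2*arcsin(0.387597) = 45.6 degrees

45.6 degrees


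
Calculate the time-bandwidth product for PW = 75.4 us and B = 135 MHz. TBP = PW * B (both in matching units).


TBP = 75.4 * 135 = 10179.0

10179.0


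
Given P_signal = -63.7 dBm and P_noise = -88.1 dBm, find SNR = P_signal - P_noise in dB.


SNR = -63.7 - (-88.1) = 24.4 dB

24.4 dB


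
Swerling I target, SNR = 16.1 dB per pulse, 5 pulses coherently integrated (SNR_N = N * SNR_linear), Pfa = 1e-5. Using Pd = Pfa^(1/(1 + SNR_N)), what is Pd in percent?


SNR_lin = 10^(16.1/10) = 40.73803
SNR_N = 5 * 40.73803 = 203.69015
1/(1 + SNR_N) = 1/204.69015 = 0.0048854
Pd = (1e-5)^0.0048854 = 0.94531
Pd = 94.5%

94.5%


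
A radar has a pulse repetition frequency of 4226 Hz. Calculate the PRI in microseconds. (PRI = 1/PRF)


PRI = 1/4226 = 0.0002366304 s = 236.6 us

236.6 us


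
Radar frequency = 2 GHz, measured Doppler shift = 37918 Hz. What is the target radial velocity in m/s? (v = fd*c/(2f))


v = 37918 * 3e8 / (2 * 2000000000.0) = 2843.9 m/s

2843.9 m/s


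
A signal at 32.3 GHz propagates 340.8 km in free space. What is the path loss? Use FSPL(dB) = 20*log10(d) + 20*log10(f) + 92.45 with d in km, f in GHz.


20*log10(340.8) = 50.65
20*log10(32.3) = 30.18
FSPL = 173.3 dB

173.3 dB


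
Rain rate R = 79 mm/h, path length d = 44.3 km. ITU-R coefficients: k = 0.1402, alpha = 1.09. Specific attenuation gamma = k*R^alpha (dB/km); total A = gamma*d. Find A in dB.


gamma = 0.1402 * 79^1.09 = 16.412001 dB/km
A = 16.412001 * 44.3 = 727.05 dB

727.05 dB


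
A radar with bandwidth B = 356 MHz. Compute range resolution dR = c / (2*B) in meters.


dR = 3e8 / (2 * 356000000.0) = 0.42 m

0.42 m


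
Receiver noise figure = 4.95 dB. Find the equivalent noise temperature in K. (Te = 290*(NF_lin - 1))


NF_lin = 10^(4.95/10) = 3.126079
Te = 290 * (3.126079 - 1) = 616.6 K

616.6 K


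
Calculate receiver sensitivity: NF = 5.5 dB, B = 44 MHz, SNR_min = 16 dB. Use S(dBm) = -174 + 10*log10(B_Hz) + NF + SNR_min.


10*log10(44000000.0) = 76.43
S = -174 + 76.43 + 5.5 + 16 = -76.1 dBm

-76.1 dBm


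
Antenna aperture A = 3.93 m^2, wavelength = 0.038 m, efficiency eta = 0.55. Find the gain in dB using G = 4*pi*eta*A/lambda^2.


G_linear = 4*pi*0.55*3.93/0.038^2 = 18810.39
G_dB = 10*log10(18810.39) = 42.7 dB

42.7 dB


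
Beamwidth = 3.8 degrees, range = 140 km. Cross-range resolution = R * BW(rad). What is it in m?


BW_rad = 0.066322512
CR = 140000 * 0.066322512 = 9285.2 m

9285.2 m


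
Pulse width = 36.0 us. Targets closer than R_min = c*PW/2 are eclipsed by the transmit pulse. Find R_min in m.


R_min = 3e8 * 36.0e-6 / 2 = 5400.0 m

5400.0 m


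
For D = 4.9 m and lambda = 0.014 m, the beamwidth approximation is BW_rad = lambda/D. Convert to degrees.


BW_rad = 0.014 / 4.9 = 0.002857
BW_deg = 0.16 degrees

0.16 degrees


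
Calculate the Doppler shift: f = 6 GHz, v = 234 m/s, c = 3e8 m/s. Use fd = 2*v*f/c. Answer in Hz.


fd = 2 * 234 * 6000000000.0 / 3e8 = 9360.0 Hz

9360.0 Hz


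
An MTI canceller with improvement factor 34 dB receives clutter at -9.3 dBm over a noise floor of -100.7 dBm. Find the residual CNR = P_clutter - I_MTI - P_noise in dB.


CNR = -9.3 - 34 - (-100.7) = 57.4 dB

57.4 dB


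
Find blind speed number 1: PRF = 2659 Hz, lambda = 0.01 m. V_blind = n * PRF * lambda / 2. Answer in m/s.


V_blind = 1 * 2659 * 0.01 / 2 = 13.3 m/s

13.3 m/s


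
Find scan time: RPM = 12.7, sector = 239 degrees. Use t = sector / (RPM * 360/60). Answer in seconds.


t = 239 / (12.7 * 360) * 60 = 3.14 s

3.14 s


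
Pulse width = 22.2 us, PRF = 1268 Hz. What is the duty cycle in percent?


DC = 22.2e-6 * 1268 * 100 = 2.81%

2.81%


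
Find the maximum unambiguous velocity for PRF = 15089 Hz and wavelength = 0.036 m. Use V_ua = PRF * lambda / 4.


V_ua = 15089 * 0.036 / 4 = 135.8 m/s

135.8 m/s


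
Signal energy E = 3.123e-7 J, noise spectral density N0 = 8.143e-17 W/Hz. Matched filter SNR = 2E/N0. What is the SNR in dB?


SNR_lin = 2 * 3.123e-7 / 8.143e-17 = 7.67e9
SNR_dB = 10*log10(7.67e9) = 98.8 dB

98.8 dB


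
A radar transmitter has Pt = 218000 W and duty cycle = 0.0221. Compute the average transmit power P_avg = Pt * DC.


P_avg = 218000 * 0.0221 = 4817.8 W

4817.8 W


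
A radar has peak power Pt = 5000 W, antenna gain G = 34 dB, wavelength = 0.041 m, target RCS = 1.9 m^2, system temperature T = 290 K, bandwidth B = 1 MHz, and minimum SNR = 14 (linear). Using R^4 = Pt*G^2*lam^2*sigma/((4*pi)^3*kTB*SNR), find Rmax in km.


G_lin = 10^(34/10) = 2511.886432
R^4 = 5000 * 2511.886432^2 * 0.041^2 * 1.9 / ((4*pi)^3 * 1.38e-23 * 290 * 1000000.0 * 14)
R^4 = 9.06268e17 m^4
R_max = (9.06268e17)^(1/4) = 30854.2 m = 30.9 km

30.9 km


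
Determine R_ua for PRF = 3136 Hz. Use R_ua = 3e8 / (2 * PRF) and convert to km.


R_ua = 3e8 / (2 * 3136) = 47831.6 m = 47.8 km

47.8 km


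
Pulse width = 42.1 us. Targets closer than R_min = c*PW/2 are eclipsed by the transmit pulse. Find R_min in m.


R_min = 3e8 * 42.1e-6 / 2 = 6315.0 m

6315.0 m


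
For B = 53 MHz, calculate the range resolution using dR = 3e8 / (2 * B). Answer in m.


dR = 3e8 / (2 * 53000000.0) = 2.83 m

2.83 m


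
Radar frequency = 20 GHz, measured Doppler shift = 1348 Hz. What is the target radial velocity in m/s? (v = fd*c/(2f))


v = 1348 * 3e8 / (2 * 20000000000.0) = 10.1 m/s

10.1 m/s


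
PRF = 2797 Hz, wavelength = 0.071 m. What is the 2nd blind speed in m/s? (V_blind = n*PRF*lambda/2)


V_blind = 2 * 2797 * 0.071 / 2 = 198.6 m/s

198.6 m/s


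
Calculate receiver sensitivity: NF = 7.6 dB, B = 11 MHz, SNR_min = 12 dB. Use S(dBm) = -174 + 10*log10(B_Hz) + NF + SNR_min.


10*log10(11000000.0) = 70.41
S = -174 + 70.41 + 7.6 + 12 = -84.0 dBm

-84.0 dBm


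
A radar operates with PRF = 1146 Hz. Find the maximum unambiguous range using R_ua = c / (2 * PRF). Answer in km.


R_ua = 3e8 / (2 * 1146) = 130890.1 m = 130.9 km

130.9 km


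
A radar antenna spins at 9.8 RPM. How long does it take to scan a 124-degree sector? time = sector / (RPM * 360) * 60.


t = 124 / (9.8 * 360) * 60 = 2.11 s

2.11 s


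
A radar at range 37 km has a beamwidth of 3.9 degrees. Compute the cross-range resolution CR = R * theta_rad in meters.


BW_rad = 0.068067841
CR = 37000 * 0.068067841 = 2518.5 m

2518.5 m


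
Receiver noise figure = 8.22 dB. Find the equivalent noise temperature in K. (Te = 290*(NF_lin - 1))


NF_lin = 10^(8.22/10) = 6.637431
Te = 290 * (6.637431 - 1) = 1634.9 K

1634.9 K


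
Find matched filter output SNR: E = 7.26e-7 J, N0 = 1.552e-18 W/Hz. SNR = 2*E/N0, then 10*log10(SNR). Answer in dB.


SNR_lin = 2 * 7.26e-7 / 1.552e-18 = 9.356e11
SNR_dB = 10*log10(9.356e11) = 119.7 dB

119.7 dB


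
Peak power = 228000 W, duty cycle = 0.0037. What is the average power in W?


P_avg = 228000 * 0.0037 = 843.6 W

843.6 W


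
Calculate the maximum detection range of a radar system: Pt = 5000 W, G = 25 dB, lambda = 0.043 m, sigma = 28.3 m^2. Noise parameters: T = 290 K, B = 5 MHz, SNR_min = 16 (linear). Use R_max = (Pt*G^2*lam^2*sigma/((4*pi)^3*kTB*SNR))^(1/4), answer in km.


G_lin = 10^(25/10) = 316.227766
R^4 = 5000 * 316.227766^2 * 0.043^2 * 28.3 / ((4*pi)^3 * 1.38e-23 * 290 * 5000000.0 * 16)
R^4 = 4.1181e16 m^4
R_max = (4.1181e16)^(1/4) = 14245.4 m = 14.2 km

14.2 km


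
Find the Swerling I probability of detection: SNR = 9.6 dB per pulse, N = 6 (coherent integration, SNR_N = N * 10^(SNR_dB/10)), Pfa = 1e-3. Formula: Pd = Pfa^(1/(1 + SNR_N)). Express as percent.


SNR_lin = 10^(9.6/10) = 9.12011
SNR_N = 6 * 9.12011 = 54.72066
1/(1 + SNR_N) = 1/55.72066 = 0.0179467
Pd = (1e-3)^0.0179467 = 0.88341
Pd = 88.3%

88.3%


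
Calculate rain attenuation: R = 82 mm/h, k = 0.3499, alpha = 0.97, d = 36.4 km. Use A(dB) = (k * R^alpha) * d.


gamma = 0.3499 * 82^0.97 = 25.138733 dB/km
A = 25.138733 * 36.4 = 915.05 dB

915.05 dB


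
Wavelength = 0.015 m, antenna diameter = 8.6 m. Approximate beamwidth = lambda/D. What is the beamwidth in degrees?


BW_rad = 0.015 / 8.6 = 0.001744
BW_deg = 0.1 degrees

0.1 degrees


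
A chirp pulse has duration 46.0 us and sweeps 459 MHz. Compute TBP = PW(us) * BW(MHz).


TBP = 46.0 * 459 = 21114.0

21114.0


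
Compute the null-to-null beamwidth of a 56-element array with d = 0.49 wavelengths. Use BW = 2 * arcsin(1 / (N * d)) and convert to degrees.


1/(N*d) = 1/(56*0.49) = 0.036443
BW = 2*arcsin(0.036443) = 4.2 degrees

4.2 degrees


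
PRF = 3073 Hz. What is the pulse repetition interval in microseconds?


PRI = 1/3073 = 0.0003254149 s = 325.4 us

325.4 us


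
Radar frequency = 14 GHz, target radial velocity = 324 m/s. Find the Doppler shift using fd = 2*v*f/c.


fd = 2 * 324 * 14000000000.0 / 3e8 = 30240.0 Hz

30240.0 Hz


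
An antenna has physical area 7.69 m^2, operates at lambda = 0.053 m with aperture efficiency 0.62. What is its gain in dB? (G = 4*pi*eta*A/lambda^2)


G_linear = 4*pi*0.62*7.69/0.053^2 = 21329.28
G_dB = 10*log10(21329.28) = 43.3 dB

43.3 dB


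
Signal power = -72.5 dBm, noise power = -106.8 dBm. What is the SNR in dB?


SNR = -72.5 - (-106.8) = 34.3 dB

34.3 dB


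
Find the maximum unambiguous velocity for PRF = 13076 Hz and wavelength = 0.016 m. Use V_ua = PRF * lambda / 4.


V_ua = 13076 * 0.016 / 4 = 52.3 m/s

52.3 m/s


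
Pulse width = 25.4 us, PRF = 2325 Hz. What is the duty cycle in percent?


DC = 25.4e-6 * 2325 * 100 = 5.91%

5.91%


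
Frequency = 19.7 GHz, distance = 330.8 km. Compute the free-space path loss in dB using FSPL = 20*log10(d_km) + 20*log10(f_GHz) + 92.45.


20*log10(330.8) = 50.39
20*log10(19.7) = 25.89
FSPL = 168.7 dB

168.7 dB


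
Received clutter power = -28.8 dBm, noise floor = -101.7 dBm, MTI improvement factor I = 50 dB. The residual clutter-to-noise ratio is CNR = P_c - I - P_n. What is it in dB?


CNR = -28.8 - 50 - (-101.7) = 22.9 dB

22.9 dB


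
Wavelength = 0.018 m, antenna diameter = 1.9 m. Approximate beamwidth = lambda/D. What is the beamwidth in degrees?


BW_rad = 0.018 / 1.9 = 0.009474
BW_deg = 0.54 degrees

0.54 degrees


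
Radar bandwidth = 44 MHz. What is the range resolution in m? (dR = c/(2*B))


dR = 3e8 / (2 * 44000000.0) = 3.41 m

3.41 m


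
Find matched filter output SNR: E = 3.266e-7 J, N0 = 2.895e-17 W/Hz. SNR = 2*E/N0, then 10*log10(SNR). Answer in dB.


SNR_lin = 2 * 3.266e-7 / 2.895e-17 = 2.256e10
SNR_dB = 10*log10(2.256e10) = 103.5 dB

103.5 dB


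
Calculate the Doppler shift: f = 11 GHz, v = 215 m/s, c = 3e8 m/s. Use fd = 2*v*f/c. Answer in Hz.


fd = 2 * 215 * 11000000000.0 / 3e8 = 15766.7 Hz

15766.7 Hz


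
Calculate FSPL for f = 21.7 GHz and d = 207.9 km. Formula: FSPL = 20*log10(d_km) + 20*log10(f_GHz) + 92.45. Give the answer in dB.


20*log10(207.9) = 46.36
20*log10(21.7) = 26.73
FSPL = 165.5 dB

165.5 dB


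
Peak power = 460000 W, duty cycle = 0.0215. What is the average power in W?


P_avg = 460000 * 0.0215 = 9890.0 W

9890.0 W


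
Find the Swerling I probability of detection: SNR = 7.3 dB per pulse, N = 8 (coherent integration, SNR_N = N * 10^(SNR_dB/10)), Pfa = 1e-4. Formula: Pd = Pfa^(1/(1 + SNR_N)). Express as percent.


SNR_lin = 10^(7.3/10) = 5.37032
SNR_N = 8 * 5.37032 = 42.96256
1/(1 + SNR_N) = 1/43.96256 = 0.0227466
Pd = (1e-4)^0.0227466 = 0.81099
Pd = 81.1%

81.1%


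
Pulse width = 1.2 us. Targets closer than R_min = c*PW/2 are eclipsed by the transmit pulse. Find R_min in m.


R_min = 3e8 * 1.2e-6 / 2 = 180.0 m

180.0 m


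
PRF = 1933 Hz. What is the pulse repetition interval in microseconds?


PRI = 1/1933 = 0.0005173306 s = 517.3 us

517.3 us


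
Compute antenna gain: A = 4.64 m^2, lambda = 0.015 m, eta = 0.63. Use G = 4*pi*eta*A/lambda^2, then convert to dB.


G_linear = 4*pi*0.63*4.64/0.015^2 = 163262.29
G_dB = 10*log10(163262.29) = 52.1 dB

52.1 dB


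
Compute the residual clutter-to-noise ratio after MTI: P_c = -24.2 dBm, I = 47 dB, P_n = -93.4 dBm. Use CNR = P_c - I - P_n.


CNR = -24.2 - 47 - (-93.4) = 22.2 dB

22.2 dB


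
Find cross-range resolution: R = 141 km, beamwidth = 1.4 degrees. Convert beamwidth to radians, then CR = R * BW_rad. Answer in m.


BW_rad = 0.02443461
CR = 141000 * 0.02443461 = 3445.3 m

3445.3 m


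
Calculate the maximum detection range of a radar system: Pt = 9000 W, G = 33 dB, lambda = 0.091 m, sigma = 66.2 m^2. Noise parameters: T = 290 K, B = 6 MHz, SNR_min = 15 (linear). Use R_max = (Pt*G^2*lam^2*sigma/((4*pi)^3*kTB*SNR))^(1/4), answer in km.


G_lin = 10^(33/10) = 1995.262315
R^4 = 9000 * 1995.262315^2 * 0.091^2 * 66.2 / ((4*pi)^3 * 1.38e-23 * 290 * 6000000.0 * 15)
R^4 = 2.74811e19 m^4
R_max = (2.74811e19)^(1/4) = 72403.3 m = 72.4 km

72.4 km


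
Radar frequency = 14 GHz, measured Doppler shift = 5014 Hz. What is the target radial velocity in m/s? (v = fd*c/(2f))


v = 5014 * 3e8 / (2 * 14000000000.0) = 53.7 m/s

53.7 m/s


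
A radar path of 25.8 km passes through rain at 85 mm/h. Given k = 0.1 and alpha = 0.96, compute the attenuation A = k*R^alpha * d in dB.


gamma = 0.1 * 85^0.96 = 7.116102 dB/km
A = 7.116102 * 25.8 = 183.6 dB

183.6 dB


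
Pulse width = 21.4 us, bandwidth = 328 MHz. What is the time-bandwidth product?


TBP = 21.4 * 328 = 7019.2

7019.2


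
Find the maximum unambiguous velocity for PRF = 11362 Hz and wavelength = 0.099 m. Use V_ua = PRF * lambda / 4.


V_ua = 11362 * 0.099 / 4 = 281.2 m/s

281.2 m/s


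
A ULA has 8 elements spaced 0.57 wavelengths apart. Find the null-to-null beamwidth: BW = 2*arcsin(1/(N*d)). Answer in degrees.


1/(N*d) = 1/(8*0.57) = 0.219298
BW = 2*arcsin(0.219298) = 25.3 degrees

25.3 degrees


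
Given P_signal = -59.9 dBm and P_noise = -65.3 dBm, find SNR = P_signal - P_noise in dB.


SNR = -59.9 - (-65.3) = 5.4 dB

5.4 dB


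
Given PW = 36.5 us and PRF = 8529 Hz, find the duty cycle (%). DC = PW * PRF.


DC = 36.5e-6 * 8529 * 100 = 31.13%

31.13%


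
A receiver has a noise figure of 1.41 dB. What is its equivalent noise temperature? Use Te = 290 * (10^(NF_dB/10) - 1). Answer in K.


NF_lin = 10^(1.41/10) = 1.383566
Te = 290 * (1.383566 - 1) = 111.2 K

111.2 K


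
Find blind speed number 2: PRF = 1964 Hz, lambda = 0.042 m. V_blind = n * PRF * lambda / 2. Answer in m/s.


V_blind = 2 * 1964 * 0.042 / 2 = 82.5 m/s

82.5 m/s


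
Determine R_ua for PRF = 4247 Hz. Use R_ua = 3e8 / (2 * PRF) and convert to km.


R_ua = 3e8 / (2 * 4247) = 35319.0 m = 35.3 km

35.3 km


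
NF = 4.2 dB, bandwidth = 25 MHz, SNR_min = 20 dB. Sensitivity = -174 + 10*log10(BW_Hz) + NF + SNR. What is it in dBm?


10*log10(25000000.0) = 73.98
S = -174 + 73.98 + 4.2 + 20 = -75.8 dBm

-75.8 dBm


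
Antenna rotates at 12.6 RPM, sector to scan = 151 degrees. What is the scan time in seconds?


t = 151 / (12.6 * 360) * 60 = 2.0 s

2.0 s


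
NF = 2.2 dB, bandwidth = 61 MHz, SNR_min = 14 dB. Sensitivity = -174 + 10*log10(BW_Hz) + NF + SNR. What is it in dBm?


10*log10(61000000.0) = 77.85
S = -174 + 77.85 + 2.2 + 14 = -79.9 dBm

-79.9 dBm


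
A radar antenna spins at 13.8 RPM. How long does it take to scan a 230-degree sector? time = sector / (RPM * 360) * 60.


t = 230 / (13.8 * 360) * 60 = 2.78 s

2.78 s


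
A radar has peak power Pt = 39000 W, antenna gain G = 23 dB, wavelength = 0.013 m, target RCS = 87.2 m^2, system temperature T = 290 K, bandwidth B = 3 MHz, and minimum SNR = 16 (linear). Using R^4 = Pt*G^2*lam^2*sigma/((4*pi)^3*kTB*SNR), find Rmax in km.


G_lin = 10^(23/10) = 199.526231
R^4 = 39000 * 199.526231^2 * 0.013^2 * 87.2 / ((4*pi)^3 * 1.38e-23 * 290 * 3000000.0 * 16)
R^4 = 6.00233e16 m^4
R_max = (6.00233e16)^(1/4) = 15652.4 m = 15.7 km

15.7 km


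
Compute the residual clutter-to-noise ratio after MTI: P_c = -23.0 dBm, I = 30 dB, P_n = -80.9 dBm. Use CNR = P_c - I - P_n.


CNR = -23.0 - 30 - (-80.9) = 27.9 dB

27.9 dB


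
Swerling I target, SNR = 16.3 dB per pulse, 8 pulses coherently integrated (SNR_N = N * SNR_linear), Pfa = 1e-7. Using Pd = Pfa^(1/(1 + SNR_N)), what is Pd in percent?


SNR_lin = 10^(16.3/10) = 42.65795
SNR_N = 8 * 42.65795 = 341.2636
1/(1 + SNR_N) = 1/342.2636 = 0.0029217
Pd = (1e-7)^0.0029217 = 0.954
Pd = 95.4%

95.4%


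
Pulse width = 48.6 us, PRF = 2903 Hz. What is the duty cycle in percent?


DC = 48.6e-6 * 2903 * 100 = 14.11%

14.11%


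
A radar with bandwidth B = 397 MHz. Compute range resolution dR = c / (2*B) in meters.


dR = 3e8 / (2 * 397000000.0) = 0.38 m

0.38 m


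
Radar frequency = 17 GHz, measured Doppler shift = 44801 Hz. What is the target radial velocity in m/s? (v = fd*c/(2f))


v = 44801 * 3e8 / (2 * 17000000000.0) = 395.3 m/s

395.3 m/s


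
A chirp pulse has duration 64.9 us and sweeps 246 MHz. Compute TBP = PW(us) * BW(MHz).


TBP = 64.9 * 246 = 15965.4

15965.4


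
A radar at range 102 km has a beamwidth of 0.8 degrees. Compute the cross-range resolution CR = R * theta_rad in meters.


BW_rad = 0.013962634
CR = 102000 * 0.013962634 = 1424.2 m

1424.2 m


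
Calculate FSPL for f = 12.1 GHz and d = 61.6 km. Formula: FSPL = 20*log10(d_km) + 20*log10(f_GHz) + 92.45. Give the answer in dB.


20*log10(61.6) = 35.79
20*log10(12.1) = 21.66
FSPL = 149.9 dB

149.9 dB


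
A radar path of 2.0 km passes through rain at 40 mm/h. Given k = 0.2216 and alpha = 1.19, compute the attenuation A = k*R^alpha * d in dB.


gamma = 0.2216 * 40^1.19 = 17.865746 dB/km
A = 17.865746 * 2.0 = 35.73 dB

35.73 dB


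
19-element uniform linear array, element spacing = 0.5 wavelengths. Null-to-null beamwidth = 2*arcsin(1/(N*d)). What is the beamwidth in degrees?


1/(N*d) = 1/(19*0.5) = 0.105263
BW = 2*arcsin(0.105263) = 12.1 degrees

12.1 degrees


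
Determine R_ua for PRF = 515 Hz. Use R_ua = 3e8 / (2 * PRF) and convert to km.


R_ua = 3e8 / (2 * 515) = 291262.1 m = 291.3 km

291.3 km


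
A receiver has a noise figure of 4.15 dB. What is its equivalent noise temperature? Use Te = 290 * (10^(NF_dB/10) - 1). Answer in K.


NF_lin = 10^(4.15/10) = 2.60016
Te = 290 * (2.60016 - 1) = 464.0 K

464.0 K


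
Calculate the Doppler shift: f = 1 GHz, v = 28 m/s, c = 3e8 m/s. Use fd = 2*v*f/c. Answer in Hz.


fd = 2 * 28 * 1000000000.0 / 3e8 = 186.7 Hz

186.7 Hz


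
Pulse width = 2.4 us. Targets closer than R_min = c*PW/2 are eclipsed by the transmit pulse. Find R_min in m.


R_min = 3e8 * 2.4e-6 / 2 = 360.0 m

360.0 m


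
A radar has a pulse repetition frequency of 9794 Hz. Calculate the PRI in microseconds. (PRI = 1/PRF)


PRI = 1/9794 = 0.0001021033 s = 102.1 us

102.1 us


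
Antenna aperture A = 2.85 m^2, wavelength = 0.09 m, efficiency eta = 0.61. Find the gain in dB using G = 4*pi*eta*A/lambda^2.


G_linear = 4*pi*0.61*2.85/0.09^2 = 2697.12
G_dB = 10*log10(2697.12) = 34.3 dB

34.3 dB


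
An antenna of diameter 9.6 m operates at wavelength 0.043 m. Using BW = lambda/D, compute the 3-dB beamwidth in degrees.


BW_rad = 0.043 / 9.6 = 0.004479
BW_deg = 0.26 degrees

0.26 degrees


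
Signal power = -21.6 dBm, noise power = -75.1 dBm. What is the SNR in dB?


SNR = -21.6 - (-75.1) = 53.5 dB

53.5 dB


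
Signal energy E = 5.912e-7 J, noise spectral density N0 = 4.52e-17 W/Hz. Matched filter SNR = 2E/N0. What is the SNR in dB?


SNR_lin = 2 * 5.912e-7 / 4.52e-17 = 2.616e10
SNR_dB = 10*log10(2.616e10) = 104.2 dB

104.2 dB


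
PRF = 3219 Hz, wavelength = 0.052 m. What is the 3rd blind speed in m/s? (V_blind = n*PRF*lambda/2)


V_blind = 3 * 3219 * 0.052 / 2 = 251.1 m/s

251.1 m/s


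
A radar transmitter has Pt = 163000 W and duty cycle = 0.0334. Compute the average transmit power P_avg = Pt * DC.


P_avg = 163000 * 0.0334 = 5444.2 W

5444.2 W


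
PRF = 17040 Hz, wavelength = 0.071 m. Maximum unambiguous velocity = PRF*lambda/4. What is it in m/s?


V_ua = 17040 * 0.071 / 4 = 302.5 m/s

302.5 m/s


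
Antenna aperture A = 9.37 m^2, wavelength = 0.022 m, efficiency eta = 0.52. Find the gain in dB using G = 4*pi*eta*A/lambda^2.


G_linear = 4*pi*0.52*9.37/0.022^2 = 126504.93
G_dB = 10*log10(126504.93) = 51.0 dB

51.0 dB


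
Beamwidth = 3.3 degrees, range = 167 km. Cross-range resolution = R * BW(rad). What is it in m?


BW_rad = 0.057595865
CR = 167000 * 0.057595865 = 9618.5 m

9618.5 m


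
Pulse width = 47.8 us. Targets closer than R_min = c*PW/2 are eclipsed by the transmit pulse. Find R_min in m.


R_min = 3e8 * 47.8e-6 / 2 = 7170.0 m

7170.0 m


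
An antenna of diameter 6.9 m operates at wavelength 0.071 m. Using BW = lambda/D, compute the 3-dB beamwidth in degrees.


BW_rad = 0.071 / 6.9 = 0.01029
BW_deg = 0.59 degrees

0.59 degrees


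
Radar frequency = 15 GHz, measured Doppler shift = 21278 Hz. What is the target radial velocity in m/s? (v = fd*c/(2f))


v = 21278 * 3e8 / (2 * 15000000000.0) = 212.8 m/s

212.8 m/s


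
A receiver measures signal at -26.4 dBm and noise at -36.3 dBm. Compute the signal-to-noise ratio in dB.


SNR = -26.4 - (-36.3) = 9.9 dB

9.9 dB


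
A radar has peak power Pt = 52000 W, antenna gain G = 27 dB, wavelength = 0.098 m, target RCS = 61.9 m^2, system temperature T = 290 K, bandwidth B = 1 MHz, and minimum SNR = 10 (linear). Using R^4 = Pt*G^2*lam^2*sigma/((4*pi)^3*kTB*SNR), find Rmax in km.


G_lin = 10^(27/10) = 501.187234
R^4 = 52000 * 501.187234^2 * 0.098^2 * 61.9 / ((4*pi)^3 * 1.38e-23 * 290 * 1000000.0 * 10)
R^4 = 9.77776e19 m^4
R_max = (9.77776e19)^(1/4) = 99439.7 m = 99.4 km

99.4 km


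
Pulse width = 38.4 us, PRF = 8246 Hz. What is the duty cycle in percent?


DC = 38.4e-6 * 8246 * 100 = 31.66%

31.66%


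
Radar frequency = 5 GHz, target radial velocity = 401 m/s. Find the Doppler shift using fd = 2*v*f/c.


fd = 2 * 401 * 5000000000.0 / 3e8 = 13366.7 Hz

13366.7 Hz


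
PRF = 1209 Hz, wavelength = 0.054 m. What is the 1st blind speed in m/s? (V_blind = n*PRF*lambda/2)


V_blind = 1 * 1209 * 0.054 / 2 = 32.6 m/s

32.6 m/s


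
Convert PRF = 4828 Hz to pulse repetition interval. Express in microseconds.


PRI = 1/4828 = 0.0002071251 s = 207.1 us

207.1 us


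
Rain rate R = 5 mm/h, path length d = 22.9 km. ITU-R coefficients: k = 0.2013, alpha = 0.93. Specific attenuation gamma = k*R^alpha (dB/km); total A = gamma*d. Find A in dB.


gamma = 0.2013 * 5^0.93 = 0.899261 dB/km
A = 0.899261 * 22.9 = 20.59 dB

20.59 dB


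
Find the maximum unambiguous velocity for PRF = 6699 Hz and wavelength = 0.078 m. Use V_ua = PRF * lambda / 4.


V_ua = 6699 * 0.078 / 4 = 130.6 m/s

130.6 m/s


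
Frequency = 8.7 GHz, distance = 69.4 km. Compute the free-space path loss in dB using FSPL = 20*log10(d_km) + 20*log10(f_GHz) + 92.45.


20*log10(69.4) = 36.83
20*log10(8.7) = 18.79
FSPL = 148.1 dB

148.1 dB


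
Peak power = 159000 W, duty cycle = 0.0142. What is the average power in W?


P_avg = 159000 * 0.0142 = 2257.8 W

2257.8 W


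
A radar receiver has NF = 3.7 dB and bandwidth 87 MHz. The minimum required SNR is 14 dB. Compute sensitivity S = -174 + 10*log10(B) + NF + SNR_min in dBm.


10*log10(87000000.0) = 79.4
S = -174 + 79.4 + 3.7 + 14 = -76.9 dBm

-76.9 dBm


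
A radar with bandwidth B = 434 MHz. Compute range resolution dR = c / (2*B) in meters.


dR = 3e8 / (2 * 434000000.0) = 0.35 m

0.35 m


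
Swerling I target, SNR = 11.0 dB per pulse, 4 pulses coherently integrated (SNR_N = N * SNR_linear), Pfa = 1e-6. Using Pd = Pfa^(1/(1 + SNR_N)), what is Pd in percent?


SNR_lin = 10^(11.0/10) = 12.58925
SNR_N = 4 * 12.58925 = 50.357
1/(1 + SNR_N) = 1/51.357 = 0.0194715
Pd = (1e-6)^0.0194715 = 0.76414
Pd = 76.4%

76.4%


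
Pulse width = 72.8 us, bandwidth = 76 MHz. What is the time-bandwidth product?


TBP = 72.8 * 76 = 5532.8

5532.8


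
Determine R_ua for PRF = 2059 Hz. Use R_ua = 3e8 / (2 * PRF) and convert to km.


R_ua = 3e8 / (2 * 2059) = 72850.9 m = 72.9 km

72.9 km


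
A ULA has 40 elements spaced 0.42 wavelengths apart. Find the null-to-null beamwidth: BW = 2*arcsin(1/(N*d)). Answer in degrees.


1/(N*d) = 1/(40*0.42) = 0.059524
BW = 2*arcsin(0.059524) = 6.8 degrees

6.8 degrees


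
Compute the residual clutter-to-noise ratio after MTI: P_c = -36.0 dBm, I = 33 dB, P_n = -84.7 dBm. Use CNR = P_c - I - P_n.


CNR = -36.0 - 33 - (-84.7) = 15.7 dB

15.7 dB


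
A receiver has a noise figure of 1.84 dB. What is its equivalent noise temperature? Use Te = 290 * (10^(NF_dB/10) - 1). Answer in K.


NF_lin = 10^(1.84/10) = 1.527566
Te = 290 * (1.527566 - 1) = 153.0 K

153.0 K


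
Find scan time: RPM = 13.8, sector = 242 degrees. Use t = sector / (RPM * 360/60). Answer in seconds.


t = 242 / (13.8 * 360) * 60 = 2.92 s

2.92 s


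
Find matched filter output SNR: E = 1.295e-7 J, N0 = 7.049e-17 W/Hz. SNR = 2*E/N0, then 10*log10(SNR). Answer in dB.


SNR_lin = 2 * 1.295e-7 / 7.049e-17 = 3.674e9
SNR_dB = 10*log10(3.674e9) = 95.7 dB

95.7 dB


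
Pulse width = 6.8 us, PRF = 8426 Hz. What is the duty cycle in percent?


DC = 6.8e-6 * 8426 * 100 = 5.73%

5.73%


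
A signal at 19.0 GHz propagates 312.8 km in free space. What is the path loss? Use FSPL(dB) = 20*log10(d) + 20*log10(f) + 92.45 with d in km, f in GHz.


20*log10(312.8) = 49.91
20*log10(19.0) = 25.58
FSPL = 167.9 dB

167.9 dB


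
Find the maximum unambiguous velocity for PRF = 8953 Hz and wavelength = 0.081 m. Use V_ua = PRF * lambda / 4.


V_ua = 8953 * 0.081 / 4 = 181.3 m/s

181.3 m/s


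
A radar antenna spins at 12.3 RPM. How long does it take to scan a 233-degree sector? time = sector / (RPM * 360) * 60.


t = 233 / (12.3 * 360) * 60 = 3.16 s

3.16 s


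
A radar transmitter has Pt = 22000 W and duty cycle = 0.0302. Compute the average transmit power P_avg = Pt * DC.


P_avg = 22000 * 0.0302 = 664.4 W

664.4 W


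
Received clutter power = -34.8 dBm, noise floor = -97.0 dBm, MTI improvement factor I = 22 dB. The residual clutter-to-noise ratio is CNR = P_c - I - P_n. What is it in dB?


CNR = -34.8 - 22 - (-97.0) = 40.2 dB

40.2 dB


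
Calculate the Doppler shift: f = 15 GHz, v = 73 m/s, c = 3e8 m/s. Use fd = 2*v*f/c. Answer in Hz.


fd = 2 * 73 * 15000000000.0 / 3e8 = 7300.0 Hz

7300.0 Hz


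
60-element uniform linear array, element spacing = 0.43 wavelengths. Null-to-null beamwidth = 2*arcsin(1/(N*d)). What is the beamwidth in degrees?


1/(N*d) = 1/(60*0.43) = 0.03876
BW = 2*arcsin(0.03876) = 4.4 degrees

4.4 degrees


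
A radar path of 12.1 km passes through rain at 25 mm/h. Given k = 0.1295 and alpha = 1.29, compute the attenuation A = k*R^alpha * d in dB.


gamma = 0.1295 * 25^1.29 = 8.234029 dB/km
A = 8.234029 * 12.1 = 99.63 dB

99.63 dB


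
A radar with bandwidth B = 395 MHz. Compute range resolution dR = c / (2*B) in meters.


dR = 3e8 / (2 * 395000000.0) = 0.38 m

0.38 m


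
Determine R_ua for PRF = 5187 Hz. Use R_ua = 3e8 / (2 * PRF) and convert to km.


R_ua = 3e8 / (2 * 5187) = 28918.4 m = 28.9 km

28.9 km


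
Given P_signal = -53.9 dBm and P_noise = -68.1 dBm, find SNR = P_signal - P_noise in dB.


SNR = -53.9 - (-68.1) = 14.2 dB

14.2 dB


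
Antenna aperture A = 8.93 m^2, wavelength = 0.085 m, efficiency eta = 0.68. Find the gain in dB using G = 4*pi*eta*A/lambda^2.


G_linear = 4*pi*0.68*8.93/0.085^2 = 10561.66
G_dB = 10*log10(10561.66) = 40.2 dB

40.2 dB


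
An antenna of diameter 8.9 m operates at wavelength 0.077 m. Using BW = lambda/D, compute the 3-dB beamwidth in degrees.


BW_rad = 0.077 / 8.9 = 0.008652
BW_deg = 0.5 degrees

0.5 degrees


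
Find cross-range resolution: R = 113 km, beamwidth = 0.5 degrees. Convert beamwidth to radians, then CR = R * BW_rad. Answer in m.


BW_rad = 0.008726646
CR = 113000 * 0.008726646 = 986.1 m

986.1 m


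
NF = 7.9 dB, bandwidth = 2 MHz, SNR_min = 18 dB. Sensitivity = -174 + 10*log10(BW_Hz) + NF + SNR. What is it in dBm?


10*log10(2000000.0) = 63.01
S = -174 + 63.01 + 7.9 + 18 = -85.1 dBm

-85.1 dBm


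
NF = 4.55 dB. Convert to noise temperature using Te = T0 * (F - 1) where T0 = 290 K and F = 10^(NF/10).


NF_lin = 10^(4.55/10) = 2.851018
Te = 290 * (2.851018 - 1) = 536.8 K

536.8 K


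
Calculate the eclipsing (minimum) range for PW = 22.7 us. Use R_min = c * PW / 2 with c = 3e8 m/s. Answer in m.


R_min = 3e8 * 22.7e-6 / 2 = 3405.0 m

3405.0 m


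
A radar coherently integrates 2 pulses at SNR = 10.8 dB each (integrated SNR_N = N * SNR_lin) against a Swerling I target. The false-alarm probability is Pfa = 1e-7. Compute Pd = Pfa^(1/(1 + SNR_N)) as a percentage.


SNR_lin = 10^(10.8/10) = 12.02264
SNR_N = 2 * 12.02264 = 24.04528
1/(1 + SNR_N) = 1/25.04528 = 0.0399277
Pd = (1e-7)^0.0399277 = 0.52542
Pd = 52.5%

52.5%
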